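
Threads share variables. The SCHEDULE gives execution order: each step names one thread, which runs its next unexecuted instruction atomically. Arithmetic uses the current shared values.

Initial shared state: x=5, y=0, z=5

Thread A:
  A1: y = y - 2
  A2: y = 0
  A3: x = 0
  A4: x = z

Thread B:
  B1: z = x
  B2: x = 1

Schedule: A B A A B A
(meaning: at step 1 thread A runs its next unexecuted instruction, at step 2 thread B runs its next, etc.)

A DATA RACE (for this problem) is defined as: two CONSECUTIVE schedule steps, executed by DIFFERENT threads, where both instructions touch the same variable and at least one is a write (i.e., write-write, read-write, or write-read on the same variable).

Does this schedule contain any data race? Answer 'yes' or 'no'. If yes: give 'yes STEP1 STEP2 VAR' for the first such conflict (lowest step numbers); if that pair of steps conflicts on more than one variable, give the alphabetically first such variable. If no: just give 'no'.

Steps 1,2: A(r=y,w=y) vs B(r=x,w=z). No conflict.
Steps 2,3: B(r=x,w=z) vs A(r=-,w=y). No conflict.
Steps 3,4: same thread (A). No race.
Steps 4,5: A(x = 0) vs B(x = 1). RACE on x (W-W).
Steps 5,6: B(x = 1) vs A(x = z). RACE on x (W-W).
First conflict at steps 4,5.

Answer: yes 4 5 x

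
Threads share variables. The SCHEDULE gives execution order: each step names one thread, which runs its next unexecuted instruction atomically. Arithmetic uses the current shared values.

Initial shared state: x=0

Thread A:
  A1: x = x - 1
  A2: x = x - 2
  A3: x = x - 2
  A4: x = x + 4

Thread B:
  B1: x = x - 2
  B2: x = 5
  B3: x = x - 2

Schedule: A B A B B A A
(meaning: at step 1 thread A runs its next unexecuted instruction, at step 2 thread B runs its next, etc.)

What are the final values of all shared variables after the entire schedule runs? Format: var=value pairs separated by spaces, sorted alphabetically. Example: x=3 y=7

Answer: x=5

Derivation:
Step 1: thread A executes A1 (x = x - 1). Shared: x=-1. PCs: A@1 B@0
Step 2: thread B executes B1 (x = x - 2). Shared: x=-3. PCs: A@1 B@1
Step 3: thread A executes A2 (x = x - 2). Shared: x=-5. PCs: A@2 B@1
Step 4: thread B executes B2 (x = 5). Shared: x=5. PCs: A@2 B@2
Step 5: thread B executes B3 (x = x - 2). Shared: x=3. PCs: A@2 B@3
Step 6: thread A executes A3 (x = x - 2). Shared: x=1. PCs: A@3 B@3
Step 7: thread A executes A4 (x = x + 4). Shared: x=5. PCs: A@4 B@3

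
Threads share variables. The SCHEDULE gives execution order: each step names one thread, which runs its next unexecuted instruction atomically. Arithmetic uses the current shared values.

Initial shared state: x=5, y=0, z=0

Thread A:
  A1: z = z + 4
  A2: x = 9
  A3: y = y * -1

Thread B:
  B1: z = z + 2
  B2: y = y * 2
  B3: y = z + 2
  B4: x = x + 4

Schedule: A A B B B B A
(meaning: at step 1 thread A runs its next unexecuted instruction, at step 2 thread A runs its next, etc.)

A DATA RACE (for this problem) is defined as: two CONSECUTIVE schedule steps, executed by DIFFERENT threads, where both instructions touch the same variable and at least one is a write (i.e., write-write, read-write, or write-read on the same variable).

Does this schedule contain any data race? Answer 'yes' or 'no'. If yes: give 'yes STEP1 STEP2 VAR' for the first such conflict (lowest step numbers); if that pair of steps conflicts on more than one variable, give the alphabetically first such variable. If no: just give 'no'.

Steps 1,2: same thread (A). No race.
Steps 2,3: A(r=-,w=x) vs B(r=z,w=z). No conflict.
Steps 3,4: same thread (B). No race.
Steps 4,5: same thread (B). No race.
Steps 5,6: same thread (B). No race.
Steps 6,7: B(r=x,w=x) vs A(r=y,w=y). No conflict.

Answer: no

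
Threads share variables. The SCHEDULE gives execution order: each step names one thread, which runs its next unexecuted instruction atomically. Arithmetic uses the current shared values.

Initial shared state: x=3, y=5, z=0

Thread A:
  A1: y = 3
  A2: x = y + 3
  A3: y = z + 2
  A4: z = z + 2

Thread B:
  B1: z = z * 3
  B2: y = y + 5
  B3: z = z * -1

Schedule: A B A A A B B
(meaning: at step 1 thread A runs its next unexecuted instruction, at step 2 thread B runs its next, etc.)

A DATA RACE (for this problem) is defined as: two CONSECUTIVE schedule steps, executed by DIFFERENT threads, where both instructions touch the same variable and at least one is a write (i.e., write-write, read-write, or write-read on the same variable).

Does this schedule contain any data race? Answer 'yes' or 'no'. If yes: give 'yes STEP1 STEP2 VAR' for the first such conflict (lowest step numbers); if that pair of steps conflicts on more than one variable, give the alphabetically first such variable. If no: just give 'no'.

Answer: no

Derivation:
Steps 1,2: A(r=-,w=y) vs B(r=z,w=z). No conflict.
Steps 2,3: B(r=z,w=z) vs A(r=y,w=x). No conflict.
Steps 3,4: same thread (A). No race.
Steps 4,5: same thread (A). No race.
Steps 5,6: A(r=z,w=z) vs B(r=y,w=y). No conflict.
Steps 6,7: same thread (B). No race.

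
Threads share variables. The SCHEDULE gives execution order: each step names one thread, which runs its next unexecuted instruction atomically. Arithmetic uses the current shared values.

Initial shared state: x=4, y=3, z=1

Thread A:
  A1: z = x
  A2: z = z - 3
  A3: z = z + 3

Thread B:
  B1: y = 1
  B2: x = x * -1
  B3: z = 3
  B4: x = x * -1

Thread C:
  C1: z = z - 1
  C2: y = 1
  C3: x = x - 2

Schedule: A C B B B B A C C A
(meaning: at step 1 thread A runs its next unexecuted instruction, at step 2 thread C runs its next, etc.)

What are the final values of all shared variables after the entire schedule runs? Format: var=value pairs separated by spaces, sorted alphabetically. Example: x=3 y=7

Step 1: thread A executes A1 (z = x). Shared: x=4 y=3 z=4. PCs: A@1 B@0 C@0
Step 2: thread C executes C1 (z = z - 1). Shared: x=4 y=3 z=3. PCs: A@1 B@0 C@1
Step 3: thread B executes B1 (y = 1). Shared: x=4 y=1 z=3. PCs: A@1 B@1 C@1
Step 4: thread B executes B2 (x = x * -1). Shared: x=-4 y=1 z=3. PCs: A@1 B@2 C@1
Step 5: thread B executes B3 (z = 3). Shared: x=-4 y=1 z=3. PCs: A@1 B@3 C@1
Step 6: thread B executes B4 (x = x * -1). Shared: x=4 y=1 z=3. PCs: A@1 B@4 C@1
Step 7: thread A executes A2 (z = z - 3). Shared: x=4 y=1 z=0. PCs: A@2 B@4 C@1
Step 8: thread C executes C2 (y = 1). Shared: x=4 y=1 z=0. PCs: A@2 B@4 C@2
Step 9: thread C executes C3 (x = x - 2). Shared: x=2 y=1 z=0. PCs: A@2 B@4 C@3
Step 10: thread A executes A3 (z = z + 3). Shared: x=2 y=1 z=3. PCs: A@3 B@4 C@3

Answer: x=2 y=1 z=3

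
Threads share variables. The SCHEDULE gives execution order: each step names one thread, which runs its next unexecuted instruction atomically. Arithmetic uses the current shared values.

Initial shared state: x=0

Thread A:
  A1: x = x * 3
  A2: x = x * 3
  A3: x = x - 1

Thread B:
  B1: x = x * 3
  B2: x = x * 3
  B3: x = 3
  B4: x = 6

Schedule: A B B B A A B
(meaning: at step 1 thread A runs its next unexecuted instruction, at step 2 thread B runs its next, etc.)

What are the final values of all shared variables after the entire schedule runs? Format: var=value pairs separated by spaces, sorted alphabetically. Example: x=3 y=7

Answer: x=6

Derivation:
Step 1: thread A executes A1 (x = x * 3). Shared: x=0. PCs: A@1 B@0
Step 2: thread B executes B1 (x = x * 3). Shared: x=0. PCs: A@1 B@1
Step 3: thread B executes B2 (x = x * 3). Shared: x=0. PCs: A@1 B@2
Step 4: thread B executes B3 (x = 3). Shared: x=3. PCs: A@1 B@3
Step 5: thread A executes A2 (x = x * 3). Shared: x=9. PCs: A@2 B@3
Step 6: thread A executes A3 (x = x - 1). Shared: x=8. PCs: A@3 B@3
Step 7: thread B executes B4 (x = 6). Shared: x=6. PCs: A@3 B@4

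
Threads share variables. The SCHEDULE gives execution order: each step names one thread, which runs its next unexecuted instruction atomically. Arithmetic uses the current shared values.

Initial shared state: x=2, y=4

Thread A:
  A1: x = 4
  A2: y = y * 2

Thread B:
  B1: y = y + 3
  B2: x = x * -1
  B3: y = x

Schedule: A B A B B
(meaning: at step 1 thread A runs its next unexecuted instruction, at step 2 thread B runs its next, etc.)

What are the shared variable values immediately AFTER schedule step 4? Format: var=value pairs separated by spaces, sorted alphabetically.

Step 1: thread A executes A1 (x = 4). Shared: x=4 y=4. PCs: A@1 B@0
Step 2: thread B executes B1 (y = y + 3). Shared: x=4 y=7. PCs: A@1 B@1
Step 3: thread A executes A2 (y = y * 2). Shared: x=4 y=14. PCs: A@2 B@1
Step 4: thread B executes B2 (x = x * -1). Shared: x=-4 y=14. PCs: A@2 B@2

Answer: x=-4 y=14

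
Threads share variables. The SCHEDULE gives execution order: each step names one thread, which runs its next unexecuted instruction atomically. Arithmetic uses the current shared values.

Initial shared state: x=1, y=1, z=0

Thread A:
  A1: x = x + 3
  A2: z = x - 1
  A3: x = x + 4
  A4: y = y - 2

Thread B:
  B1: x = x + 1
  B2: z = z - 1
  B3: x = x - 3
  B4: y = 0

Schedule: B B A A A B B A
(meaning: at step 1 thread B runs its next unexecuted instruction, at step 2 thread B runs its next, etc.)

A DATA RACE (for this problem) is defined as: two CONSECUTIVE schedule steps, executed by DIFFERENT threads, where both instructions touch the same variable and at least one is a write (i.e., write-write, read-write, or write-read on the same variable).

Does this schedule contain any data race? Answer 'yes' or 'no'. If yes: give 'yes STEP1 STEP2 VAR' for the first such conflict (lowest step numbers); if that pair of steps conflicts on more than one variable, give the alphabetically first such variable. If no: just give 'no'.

Answer: yes 5 6 x

Derivation:
Steps 1,2: same thread (B). No race.
Steps 2,3: B(r=z,w=z) vs A(r=x,w=x). No conflict.
Steps 3,4: same thread (A). No race.
Steps 4,5: same thread (A). No race.
Steps 5,6: A(x = x + 4) vs B(x = x - 3). RACE on x (W-W).
Steps 6,7: same thread (B). No race.
Steps 7,8: B(y = 0) vs A(y = y - 2). RACE on y (W-W).
First conflict at steps 5,6.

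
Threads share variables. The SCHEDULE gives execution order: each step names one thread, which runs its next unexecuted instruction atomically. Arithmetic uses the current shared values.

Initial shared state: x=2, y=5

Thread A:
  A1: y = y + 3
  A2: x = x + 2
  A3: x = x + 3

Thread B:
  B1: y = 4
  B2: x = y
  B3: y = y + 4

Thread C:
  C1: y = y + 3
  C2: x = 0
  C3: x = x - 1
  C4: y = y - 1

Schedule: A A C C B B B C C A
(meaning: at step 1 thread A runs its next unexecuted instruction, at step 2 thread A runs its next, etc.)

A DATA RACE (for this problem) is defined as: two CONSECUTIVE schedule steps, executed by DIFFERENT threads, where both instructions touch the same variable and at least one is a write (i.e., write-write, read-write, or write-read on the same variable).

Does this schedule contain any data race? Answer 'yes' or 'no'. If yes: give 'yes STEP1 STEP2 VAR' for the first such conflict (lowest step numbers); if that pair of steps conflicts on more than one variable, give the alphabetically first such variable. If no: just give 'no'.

Answer: no

Derivation:
Steps 1,2: same thread (A). No race.
Steps 2,3: A(r=x,w=x) vs C(r=y,w=y). No conflict.
Steps 3,4: same thread (C). No race.
Steps 4,5: C(r=-,w=x) vs B(r=-,w=y). No conflict.
Steps 5,6: same thread (B). No race.
Steps 6,7: same thread (B). No race.
Steps 7,8: B(r=y,w=y) vs C(r=x,w=x). No conflict.
Steps 8,9: same thread (C). No race.
Steps 9,10: C(r=y,w=y) vs A(r=x,w=x). No conflict.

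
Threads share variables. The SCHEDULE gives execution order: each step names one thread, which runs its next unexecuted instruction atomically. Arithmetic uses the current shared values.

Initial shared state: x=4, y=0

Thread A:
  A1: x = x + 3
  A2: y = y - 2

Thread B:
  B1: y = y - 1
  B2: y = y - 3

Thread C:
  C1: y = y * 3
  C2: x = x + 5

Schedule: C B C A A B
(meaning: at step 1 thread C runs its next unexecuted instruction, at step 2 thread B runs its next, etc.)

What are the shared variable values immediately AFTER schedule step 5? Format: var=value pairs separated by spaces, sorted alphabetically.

Step 1: thread C executes C1 (y = y * 3). Shared: x=4 y=0. PCs: A@0 B@0 C@1
Step 2: thread B executes B1 (y = y - 1). Shared: x=4 y=-1. PCs: A@0 B@1 C@1
Step 3: thread C executes C2 (x = x + 5). Shared: x=9 y=-1. PCs: A@0 B@1 C@2
Step 4: thread A executes A1 (x = x + 3). Shared: x=12 y=-1. PCs: A@1 B@1 C@2
Step 5: thread A executes A2 (y = y - 2). Shared: x=12 y=-3. PCs: A@2 B@1 C@2

Answer: x=12 y=-3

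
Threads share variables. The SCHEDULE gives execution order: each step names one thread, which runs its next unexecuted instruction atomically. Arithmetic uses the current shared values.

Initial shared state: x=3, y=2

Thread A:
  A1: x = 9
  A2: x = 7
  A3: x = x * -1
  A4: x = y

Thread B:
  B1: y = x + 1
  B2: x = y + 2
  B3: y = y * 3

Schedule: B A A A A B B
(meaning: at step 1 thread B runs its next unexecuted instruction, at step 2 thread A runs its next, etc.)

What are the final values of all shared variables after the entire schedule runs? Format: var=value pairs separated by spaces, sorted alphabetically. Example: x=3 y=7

Answer: x=6 y=12

Derivation:
Step 1: thread B executes B1 (y = x + 1). Shared: x=3 y=4. PCs: A@0 B@1
Step 2: thread A executes A1 (x = 9). Shared: x=9 y=4. PCs: A@1 B@1
Step 3: thread A executes A2 (x = 7). Shared: x=7 y=4. PCs: A@2 B@1
Step 4: thread A executes A3 (x = x * -1). Shared: x=-7 y=4. PCs: A@3 B@1
Step 5: thread A executes A4 (x = y). Shared: x=4 y=4. PCs: A@4 B@1
Step 6: thread B executes B2 (x = y + 2). Shared: x=6 y=4. PCs: A@4 B@2
Step 7: thread B executes B3 (y = y * 3). Shared: x=6 y=12. PCs: A@4 B@3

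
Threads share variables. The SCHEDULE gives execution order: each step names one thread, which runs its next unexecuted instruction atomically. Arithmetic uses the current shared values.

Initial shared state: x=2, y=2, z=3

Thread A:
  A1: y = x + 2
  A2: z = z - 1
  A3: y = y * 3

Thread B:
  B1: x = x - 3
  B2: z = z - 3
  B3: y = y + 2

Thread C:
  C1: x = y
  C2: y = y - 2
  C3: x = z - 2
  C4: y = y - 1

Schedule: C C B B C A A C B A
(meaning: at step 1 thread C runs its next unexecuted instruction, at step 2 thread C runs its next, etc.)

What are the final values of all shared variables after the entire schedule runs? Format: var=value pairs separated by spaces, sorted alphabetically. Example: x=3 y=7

Step 1: thread C executes C1 (x = y). Shared: x=2 y=2 z=3. PCs: A@0 B@0 C@1
Step 2: thread C executes C2 (y = y - 2). Shared: x=2 y=0 z=3. PCs: A@0 B@0 C@2
Step 3: thread B executes B1 (x = x - 3). Shared: x=-1 y=0 z=3. PCs: A@0 B@1 C@2
Step 4: thread B executes B2 (z = z - 3). Shared: x=-1 y=0 z=0. PCs: A@0 B@2 C@2
Step 5: thread C executes C3 (x = z - 2). Shared: x=-2 y=0 z=0. PCs: A@0 B@2 C@3
Step 6: thread A executes A1 (y = x + 2). Shared: x=-2 y=0 z=0. PCs: A@1 B@2 C@3
Step 7: thread A executes A2 (z = z - 1). Shared: x=-2 y=0 z=-1. PCs: A@2 B@2 C@3
Step 8: thread C executes C4 (y = y - 1). Shared: x=-2 y=-1 z=-1. PCs: A@2 B@2 C@4
Step 9: thread B executes B3 (y = y + 2). Shared: x=-2 y=1 z=-1. PCs: A@2 B@3 C@4
Step 10: thread A executes A3 (y = y * 3). Shared: x=-2 y=3 z=-1. PCs: A@3 B@3 C@4

Answer: x=-2 y=3 z=-1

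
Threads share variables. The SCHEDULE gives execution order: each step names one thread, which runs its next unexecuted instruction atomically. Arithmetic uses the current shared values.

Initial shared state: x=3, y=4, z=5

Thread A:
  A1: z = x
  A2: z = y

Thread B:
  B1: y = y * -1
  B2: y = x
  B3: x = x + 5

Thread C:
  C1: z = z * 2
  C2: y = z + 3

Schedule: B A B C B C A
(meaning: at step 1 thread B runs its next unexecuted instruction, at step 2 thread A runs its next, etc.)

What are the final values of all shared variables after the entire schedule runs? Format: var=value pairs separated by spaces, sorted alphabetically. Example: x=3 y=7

Step 1: thread B executes B1 (y = y * -1). Shared: x=3 y=-4 z=5. PCs: A@0 B@1 C@0
Step 2: thread A executes A1 (z = x). Shared: x=3 y=-4 z=3. PCs: A@1 B@1 C@0
Step 3: thread B executes B2 (y = x). Shared: x=3 y=3 z=3. PCs: A@1 B@2 C@0
Step 4: thread C executes C1 (z = z * 2). Shared: x=3 y=3 z=6. PCs: A@1 B@2 C@1
Step 5: thread B executes B3 (x = x + 5). Shared: x=8 y=3 z=6. PCs: A@1 B@3 C@1
Step 6: thread C executes C2 (y = z + 3). Shared: x=8 y=9 z=6. PCs: A@1 B@3 C@2
Step 7: thread A executes A2 (z = y). Shared: x=8 y=9 z=9. PCs: A@2 B@3 C@2

Answer: x=8 y=9 z=9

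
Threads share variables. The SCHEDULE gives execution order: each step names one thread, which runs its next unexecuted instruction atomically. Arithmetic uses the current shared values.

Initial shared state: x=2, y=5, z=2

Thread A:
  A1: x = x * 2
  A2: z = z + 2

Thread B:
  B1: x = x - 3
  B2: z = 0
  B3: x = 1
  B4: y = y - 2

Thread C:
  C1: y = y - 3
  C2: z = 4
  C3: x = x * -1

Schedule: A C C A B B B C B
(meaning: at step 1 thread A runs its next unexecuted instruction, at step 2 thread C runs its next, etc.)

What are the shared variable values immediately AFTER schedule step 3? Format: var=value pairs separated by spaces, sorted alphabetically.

Step 1: thread A executes A1 (x = x * 2). Shared: x=4 y=5 z=2. PCs: A@1 B@0 C@0
Step 2: thread C executes C1 (y = y - 3). Shared: x=4 y=2 z=2. PCs: A@1 B@0 C@1
Step 3: thread C executes C2 (z = 4). Shared: x=4 y=2 z=4. PCs: A@1 B@0 C@2

Answer: x=4 y=2 z=4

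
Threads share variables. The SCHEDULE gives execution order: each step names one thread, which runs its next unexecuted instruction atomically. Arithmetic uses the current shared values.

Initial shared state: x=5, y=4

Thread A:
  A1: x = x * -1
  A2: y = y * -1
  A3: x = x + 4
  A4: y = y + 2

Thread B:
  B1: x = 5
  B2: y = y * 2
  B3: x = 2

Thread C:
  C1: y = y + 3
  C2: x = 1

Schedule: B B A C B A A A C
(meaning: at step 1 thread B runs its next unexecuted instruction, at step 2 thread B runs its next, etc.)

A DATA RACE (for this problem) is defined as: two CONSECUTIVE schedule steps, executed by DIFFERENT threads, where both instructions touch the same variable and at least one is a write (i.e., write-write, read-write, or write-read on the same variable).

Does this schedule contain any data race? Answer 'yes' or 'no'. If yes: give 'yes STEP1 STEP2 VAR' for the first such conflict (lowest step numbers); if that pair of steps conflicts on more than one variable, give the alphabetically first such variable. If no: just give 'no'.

Answer: no

Derivation:
Steps 1,2: same thread (B). No race.
Steps 2,3: B(r=y,w=y) vs A(r=x,w=x). No conflict.
Steps 3,4: A(r=x,w=x) vs C(r=y,w=y). No conflict.
Steps 4,5: C(r=y,w=y) vs B(r=-,w=x). No conflict.
Steps 5,6: B(r=-,w=x) vs A(r=y,w=y). No conflict.
Steps 6,7: same thread (A). No race.
Steps 7,8: same thread (A). No race.
Steps 8,9: A(r=y,w=y) vs C(r=-,w=x). No conflict.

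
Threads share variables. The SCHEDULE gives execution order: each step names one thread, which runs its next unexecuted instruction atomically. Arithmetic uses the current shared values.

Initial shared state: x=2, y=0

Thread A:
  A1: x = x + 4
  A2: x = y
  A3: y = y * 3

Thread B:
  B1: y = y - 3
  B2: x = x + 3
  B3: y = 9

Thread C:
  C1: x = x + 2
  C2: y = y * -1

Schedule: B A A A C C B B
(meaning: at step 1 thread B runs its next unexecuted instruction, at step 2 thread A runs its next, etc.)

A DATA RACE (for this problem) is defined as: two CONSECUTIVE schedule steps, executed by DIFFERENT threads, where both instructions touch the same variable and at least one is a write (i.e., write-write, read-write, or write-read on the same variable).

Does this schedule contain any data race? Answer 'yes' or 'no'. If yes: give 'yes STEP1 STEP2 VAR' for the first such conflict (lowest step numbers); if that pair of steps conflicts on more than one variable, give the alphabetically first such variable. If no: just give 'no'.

Steps 1,2: B(r=y,w=y) vs A(r=x,w=x). No conflict.
Steps 2,3: same thread (A). No race.
Steps 3,4: same thread (A). No race.
Steps 4,5: A(r=y,w=y) vs C(r=x,w=x). No conflict.
Steps 5,6: same thread (C). No race.
Steps 6,7: C(r=y,w=y) vs B(r=x,w=x). No conflict.
Steps 7,8: same thread (B). No race.

Answer: no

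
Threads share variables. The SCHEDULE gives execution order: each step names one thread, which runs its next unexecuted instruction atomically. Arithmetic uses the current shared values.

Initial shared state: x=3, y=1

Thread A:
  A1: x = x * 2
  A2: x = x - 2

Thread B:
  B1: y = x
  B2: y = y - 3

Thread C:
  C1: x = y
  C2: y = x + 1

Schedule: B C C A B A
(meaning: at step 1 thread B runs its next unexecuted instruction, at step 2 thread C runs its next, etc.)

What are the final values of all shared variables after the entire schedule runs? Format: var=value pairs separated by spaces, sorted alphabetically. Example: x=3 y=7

Answer: x=4 y=1

Derivation:
Step 1: thread B executes B1 (y = x). Shared: x=3 y=3. PCs: A@0 B@1 C@0
Step 2: thread C executes C1 (x = y). Shared: x=3 y=3. PCs: A@0 B@1 C@1
Step 3: thread C executes C2 (y = x + 1). Shared: x=3 y=4. PCs: A@0 B@1 C@2
Step 4: thread A executes A1 (x = x * 2). Shared: x=6 y=4. PCs: A@1 B@1 C@2
Step 5: thread B executes B2 (y = y - 3). Shared: x=6 y=1. PCs: A@1 B@2 C@2
Step 6: thread A executes A2 (x = x - 2). Shared: x=4 y=1. PCs: A@2 B@2 C@2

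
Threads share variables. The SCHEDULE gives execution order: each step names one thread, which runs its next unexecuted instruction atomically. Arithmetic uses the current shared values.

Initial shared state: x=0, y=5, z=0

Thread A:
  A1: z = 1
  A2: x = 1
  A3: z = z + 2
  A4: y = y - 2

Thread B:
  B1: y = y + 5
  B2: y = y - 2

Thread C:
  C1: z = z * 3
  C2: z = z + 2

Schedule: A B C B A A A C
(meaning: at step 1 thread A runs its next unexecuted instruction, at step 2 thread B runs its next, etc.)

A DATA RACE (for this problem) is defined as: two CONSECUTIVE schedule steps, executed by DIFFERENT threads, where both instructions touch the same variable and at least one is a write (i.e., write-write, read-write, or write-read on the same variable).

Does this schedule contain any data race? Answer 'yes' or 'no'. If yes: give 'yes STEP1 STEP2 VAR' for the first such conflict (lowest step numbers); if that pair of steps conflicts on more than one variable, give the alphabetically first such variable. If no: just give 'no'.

Steps 1,2: A(r=-,w=z) vs B(r=y,w=y). No conflict.
Steps 2,3: B(r=y,w=y) vs C(r=z,w=z). No conflict.
Steps 3,4: C(r=z,w=z) vs B(r=y,w=y). No conflict.
Steps 4,5: B(r=y,w=y) vs A(r=-,w=x). No conflict.
Steps 5,6: same thread (A). No race.
Steps 6,7: same thread (A). No race.
Steps 7,8: A(r=y,w=y) vs C(r=z,w=z). No conflict.

Answer: no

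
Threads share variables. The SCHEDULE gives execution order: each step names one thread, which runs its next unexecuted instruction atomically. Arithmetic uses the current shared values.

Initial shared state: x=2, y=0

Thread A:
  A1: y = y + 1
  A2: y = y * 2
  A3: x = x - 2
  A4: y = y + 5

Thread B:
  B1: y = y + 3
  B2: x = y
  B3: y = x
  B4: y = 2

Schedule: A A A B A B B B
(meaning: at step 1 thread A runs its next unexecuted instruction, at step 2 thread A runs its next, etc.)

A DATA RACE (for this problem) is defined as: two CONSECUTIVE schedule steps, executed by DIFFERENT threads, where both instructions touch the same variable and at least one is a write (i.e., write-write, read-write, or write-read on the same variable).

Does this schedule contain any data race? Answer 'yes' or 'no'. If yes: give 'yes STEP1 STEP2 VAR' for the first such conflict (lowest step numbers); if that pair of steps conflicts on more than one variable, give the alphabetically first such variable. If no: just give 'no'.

Answer: yes 4 5 y

Derivation:
Steps 1,2: same thread (A). No race.
Steps 2,3: same thread (A). No race.
Steps 3,4: A(r=x,w=x) vs B(r=y,w=y). No conflict.
Steps 4,5: B(y = y + 3) vs A(y = y + 5). RACE on y (W-W).
Steps 5,6: A(y = y + 5) vs B(x = y). RACE on y (W-R).
Steps 6,7: same thread (B). No race.
Steps 7,8: same thread (B). No race.
First conflict at steps 4,5.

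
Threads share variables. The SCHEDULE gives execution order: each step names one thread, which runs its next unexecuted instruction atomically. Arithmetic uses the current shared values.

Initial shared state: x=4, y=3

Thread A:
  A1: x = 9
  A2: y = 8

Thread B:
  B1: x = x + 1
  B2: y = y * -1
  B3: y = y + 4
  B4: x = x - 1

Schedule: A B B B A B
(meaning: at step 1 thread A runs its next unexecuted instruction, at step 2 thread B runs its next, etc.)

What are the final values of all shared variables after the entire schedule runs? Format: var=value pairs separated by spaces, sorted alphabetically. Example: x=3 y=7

Answer: x=9 y=8

Derivation:
Step 1: thread A executes A1 (x = 9). Shared: x=9 y=3. PCs: A@1 B@0
Step 2: thread B executes B1 (x = x + 1). Shared: x=10 y=3. PCs: A@1 B@1
Step 3: thread B executes B2 (y = y * -1). Shared: x=10 y=-3. PCs: A@1 B@2
Step 4: thread B executes B3 (y = y + 4). Shared: x=10 y=1. PCs: A@1 B@3
Step 5: thread A executes A2 (y = 8). Shared: x=10 y=8. PCs: A@2 B@3
Step 6: thread B executes B4 (x = x - 1). Shared: x=9 y=8. PCs: A@2 B@4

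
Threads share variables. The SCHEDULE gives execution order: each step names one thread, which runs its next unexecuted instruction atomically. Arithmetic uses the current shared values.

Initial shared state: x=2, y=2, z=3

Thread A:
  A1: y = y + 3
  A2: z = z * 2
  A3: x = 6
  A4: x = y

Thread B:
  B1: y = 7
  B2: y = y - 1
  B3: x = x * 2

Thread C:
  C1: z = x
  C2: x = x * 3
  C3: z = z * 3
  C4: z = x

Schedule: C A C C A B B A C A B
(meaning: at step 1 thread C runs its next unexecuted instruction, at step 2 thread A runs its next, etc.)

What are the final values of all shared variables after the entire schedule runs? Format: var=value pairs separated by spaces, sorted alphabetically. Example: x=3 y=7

Step 1: thread C executes C1 (z = x). Shared: x=2 y=2 z=2. PCs: A@0 B@0 C@1
Step 2: thread A executes A1 (y = y + 3). Shared: x=2 y=5 z=2. PCs: A@1 B@0 C@1
Step 3: thread C executes C2 (x = x * 3). Shared: x=6 y=5 z=2. PCs: A@1 B@0 C@2
Step 4: thread C executes C3 (z = z * 3). Shared: x=6 y=5 z=6. PCs: A@1 B@0 C@3
Step 5: thread A executes A2 (z = z * 2). Shared: x=6 y=5 z=12. PCs: A@2 B@0 C@3
Step 6: thread B executes B1 (y = 7). Shared: x=6 y=7 z=12. PCs: A@2 B@1 C@3
Step 7: thread B executes B2 (y = y - 1). Shared: x=6 y=6 z=12. PCs: A@2 B@2 C@3
Step 8: thread A executes A3 (x = 6). Shared: x=6 y=6 z=12. PCs: A@3 B@2 C@3
Step 9: thread C executes C4 (z = x). Shared: x=6 y=6 z=6. PCs: A@3 B@2 C@4
Step 10: thread A executes A4 (x = y). Shared: x=6 y=6 z=6. PCs: A@4 B@2 C@4
Step 11: thread B executes B3 (x = x * 2). Shared: x=12 y=6 z=6. PCs: A@4 B@3 C@4

Answer: x=12 y=6 z=6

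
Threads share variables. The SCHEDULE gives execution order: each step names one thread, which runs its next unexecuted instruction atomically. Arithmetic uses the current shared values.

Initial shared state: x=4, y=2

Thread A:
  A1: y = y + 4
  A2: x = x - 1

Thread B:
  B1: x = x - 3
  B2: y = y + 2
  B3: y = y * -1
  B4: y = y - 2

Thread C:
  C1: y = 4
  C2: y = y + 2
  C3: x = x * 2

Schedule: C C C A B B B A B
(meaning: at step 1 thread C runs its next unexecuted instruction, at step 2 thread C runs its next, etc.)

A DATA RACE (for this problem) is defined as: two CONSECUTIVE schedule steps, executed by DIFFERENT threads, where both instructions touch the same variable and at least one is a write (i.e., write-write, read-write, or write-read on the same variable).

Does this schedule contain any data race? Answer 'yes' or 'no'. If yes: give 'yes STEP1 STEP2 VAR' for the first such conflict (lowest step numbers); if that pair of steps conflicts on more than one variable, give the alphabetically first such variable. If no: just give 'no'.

Answer: no

Derivation:
Steps 1,2: same thread (C). No race.
Steps 2,3: same thread (C). No race.
Steps 3,4: C(r=x,w=x) vs A(r=y,w=y). No conflict.
Steps 4,5: A(r=y,w=y) vs B(r=x,w=x). No conflict.
Steps 5,6: same thread (B). No race.
Steps 6,7: same thread (B). No race.
Steps 7,8: B(r=y,w=y) vs A(r=x,w=x). No conflict.
Steps 8,9: A(r=x,w=x) vs B(r=y,w=y). No conflict.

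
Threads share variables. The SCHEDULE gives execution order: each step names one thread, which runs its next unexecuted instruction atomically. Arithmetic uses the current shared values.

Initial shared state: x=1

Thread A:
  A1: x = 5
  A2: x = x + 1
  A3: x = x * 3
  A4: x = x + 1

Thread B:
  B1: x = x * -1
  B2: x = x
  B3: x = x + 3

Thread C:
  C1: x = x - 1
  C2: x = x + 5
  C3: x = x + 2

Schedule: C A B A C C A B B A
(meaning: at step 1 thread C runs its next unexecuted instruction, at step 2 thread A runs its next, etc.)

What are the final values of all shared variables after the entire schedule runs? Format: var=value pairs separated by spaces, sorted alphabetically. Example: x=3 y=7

Answer: x=13

Derivation:
Step 1: thread C executes C1 (x = x - 1). Shared: x=0. PCs: A@0 B@0 C@1
Step 2: thread A executes A1 (x = 5). Shared: x=5. PCs: A@1 B@0 C@1
Step 3: thread B executes B1 (x = x * -1). Shared: x=-5. PCs: A@1 B@1 C@1
Step 4: thread A executes A2 (x = x + 1). Shared: x=-4. PCs: A@2 B@1 C@1
Step 5: thread C executes C2 (x = x + 5). Shared: x=1. PCs: A@2 B@1 C@2
Step 6: thread C executes C3 (x = x + 2). Shared: x=3. PCs: A@2 B@1 C@3
Step 7: thread A executes A3 (x = x * 3). Shared: x=9. PCs: A@3 B@1 C@3
Step 8: thread B executes B2 (x = x). Shared: x=9. PCs: A@3 B@2 C@3
Step 9: thread B executes B3 (x = x + 3). Shared: x=12. PCs: A@3 B@3 C@3
Step 10: thread A executes A4 (x = x + 1). Shared: x=13. PCs: A@4 B@3 C@3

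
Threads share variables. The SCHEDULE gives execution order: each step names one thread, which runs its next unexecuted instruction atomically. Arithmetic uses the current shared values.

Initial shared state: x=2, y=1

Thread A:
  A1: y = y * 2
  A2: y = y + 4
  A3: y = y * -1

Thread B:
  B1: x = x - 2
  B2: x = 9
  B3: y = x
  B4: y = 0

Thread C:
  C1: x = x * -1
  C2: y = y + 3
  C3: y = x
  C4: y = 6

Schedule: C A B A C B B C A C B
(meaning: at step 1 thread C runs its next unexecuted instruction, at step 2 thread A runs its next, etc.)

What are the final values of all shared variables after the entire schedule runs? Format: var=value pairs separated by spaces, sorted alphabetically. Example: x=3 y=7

Answer: x=9 y=0

Derivation:
Step 1: thread C executes C1 (x = x * -1). Shared: x=-2 y=1. PCs: A@0 B@0 C@1
Step 2: thread A executes A1 (y = y * 2). Shared: x=-2 y=2. PCs: A@1 B@0 C@1
Step 3: thread B executes B1 (x = x - 2). Shared: x=-4 y=2. PCs: A@1 B@1 C@1
Step 4: thread A executes A2 (y = y + 4). Shared: x=-4 y=6. PCs: A@2 B@1 C@1
Step 5: thread C executes C2 (y = y + 3). Shared: x=-4 y=9. PCs: A@2 B@1 C@2
Step 6: thread B executes B2 (x = 9). Shared: x=9 y=9. PCs: A@2 B@2 C@2
Step 7: thread B executes B3 (y = x). Shared: x=9 y=9. PCs: A@2 B@3 C@2
Step 8: thread C executes C3 (y = x). Shared: x=9 y=9. PCs: A@2 B@3 C@3
Step 9: thread A executes A3 (y = y * -1). Shared: x=9 y=-9. PCs: A@3 B@3 C@3
Step 10: thread C executes C4 (y = 6). Shared: x=9 y=6. PCs: A@3 B@3 C@4
Step 11: thread B executes B4 (y = 0). Shared: x=9 y=0. PCs: A@3 B@4 C@4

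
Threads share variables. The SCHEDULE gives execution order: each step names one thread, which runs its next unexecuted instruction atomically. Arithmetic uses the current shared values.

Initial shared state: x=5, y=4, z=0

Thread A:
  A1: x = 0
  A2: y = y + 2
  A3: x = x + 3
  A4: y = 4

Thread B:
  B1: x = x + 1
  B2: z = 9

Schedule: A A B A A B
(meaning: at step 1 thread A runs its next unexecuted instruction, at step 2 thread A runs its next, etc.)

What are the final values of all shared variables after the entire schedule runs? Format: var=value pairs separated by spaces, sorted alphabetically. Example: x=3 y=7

Answer: x=4 y=4 z=9

Derivation:
Step 1: thread A executes A1 (x = 0). Shared: x=0 y=4 z=0. PCs: A@1 B@0
Step 2: thread A executes A2 (y = y + 2). Shared: x=0 y=6 z=0. PCs: A@2 B@0
Step 3: thread B executes B1 (x = x + 1). Shared: x=1 y=6 z=0. PCs: A@2 B@1
Step 4: thread A executes A3 (x = x + 3). Shared: x=4 y=6 z=0. PCs: A@3 B@1
Step 5: thread A executes A4 (y = 4). Shared: x=4 y=4 z=0. PCs: A@4 B@1
Step 6: thread B executes B2 (z = 9). Shared: x=4 y=4 z=9. PCs: A@4 B@2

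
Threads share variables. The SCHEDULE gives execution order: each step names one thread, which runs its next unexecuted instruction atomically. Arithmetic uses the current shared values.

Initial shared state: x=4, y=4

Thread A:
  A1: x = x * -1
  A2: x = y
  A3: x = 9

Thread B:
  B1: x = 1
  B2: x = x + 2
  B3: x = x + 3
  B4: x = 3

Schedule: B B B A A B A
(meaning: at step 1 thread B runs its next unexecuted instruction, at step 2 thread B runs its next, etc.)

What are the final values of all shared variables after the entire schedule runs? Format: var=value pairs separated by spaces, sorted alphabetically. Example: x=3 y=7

Answer: x=9 y=4

Derivation:
Step 1: thread B executes B1 (x = 1). Shared: x=1 y=4. PCs: A@0 B@1
Step 2: thread B executes B2 (x = x + 2). Shared: x=3 y=4. PCs: A@0 B@2
Step 3: thread B executes B3 (x = x + 3). Shared: x=6 y=4. PCs: A@0 B@3
Step 4: thread A executes A1 (x = x * -1). Shared: x=-6 y=4. PCs: A@1 B@3
Step 5: thread A executes A2 (x = y). Shared: x=4 y=4. PCs: A@2 B@3
Step 6: thread B executes B4 (x = 3). Shared: x=3 y=4. PCs: A@2 B@4
Step 7: thread A executes A3 (x = 9). Shared: x=9 y=4. PCs: A@3 B@4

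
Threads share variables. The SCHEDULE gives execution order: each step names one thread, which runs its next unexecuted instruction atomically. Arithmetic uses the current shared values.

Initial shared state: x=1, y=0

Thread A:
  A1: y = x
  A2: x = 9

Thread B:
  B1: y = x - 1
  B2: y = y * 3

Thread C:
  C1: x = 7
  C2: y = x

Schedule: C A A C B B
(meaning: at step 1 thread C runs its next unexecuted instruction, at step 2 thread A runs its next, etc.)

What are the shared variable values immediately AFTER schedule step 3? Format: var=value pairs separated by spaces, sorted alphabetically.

Step 1: thread C executes C1 (x = 7). Shared: x=7 y=0. PCs: A@0 B@0 C@1
Step 2: thread A executes A1 (y = x). Shared: x=7 y=7. PCs: A@1 B@0 C@1
Step 3: thread A executes A2 (x = 9). Shared: x=9 y=7. PCs: A@2 B@0 C@1

Answer: x=9 y=7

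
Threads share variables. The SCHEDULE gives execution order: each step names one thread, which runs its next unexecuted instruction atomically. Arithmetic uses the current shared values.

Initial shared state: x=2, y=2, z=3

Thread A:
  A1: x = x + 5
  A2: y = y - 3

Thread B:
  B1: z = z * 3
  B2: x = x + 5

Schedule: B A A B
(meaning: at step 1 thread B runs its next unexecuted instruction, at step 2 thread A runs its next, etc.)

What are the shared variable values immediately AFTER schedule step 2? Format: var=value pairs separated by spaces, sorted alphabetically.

Step 1: thread B executes B1 (z = z * 3). Shared: x=2 y=2 z=9. PCs: A@0 B@1
Step 2: thread A executes A1 (x = x + 5). Shared: x=7 y=2 z=9. PCs: A@1 B@1

Answer: x=7 y=2 z=9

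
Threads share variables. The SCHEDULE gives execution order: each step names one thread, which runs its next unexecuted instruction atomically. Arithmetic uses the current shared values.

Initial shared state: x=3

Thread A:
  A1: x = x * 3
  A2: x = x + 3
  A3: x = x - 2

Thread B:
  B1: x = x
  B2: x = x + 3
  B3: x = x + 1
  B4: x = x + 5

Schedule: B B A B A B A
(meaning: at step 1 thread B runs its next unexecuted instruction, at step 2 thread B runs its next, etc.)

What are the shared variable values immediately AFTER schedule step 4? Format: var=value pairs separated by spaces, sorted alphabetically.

Step 1: thread B executes B1 (x = x). Shared: x=3. PCs: A@0 B@1
Step 2: thread B executes B2 (x = x + 3). Shared: x=6. PCs: A@0 B@2
Step 3: thread A executes A1 (x = x * 3). Shared: x=18. PCs: A@1 B@2
Step 4: thread B executes B3 (x = x + 1). Shared: x=19. PCs: A@1 B@3

Answer: x=19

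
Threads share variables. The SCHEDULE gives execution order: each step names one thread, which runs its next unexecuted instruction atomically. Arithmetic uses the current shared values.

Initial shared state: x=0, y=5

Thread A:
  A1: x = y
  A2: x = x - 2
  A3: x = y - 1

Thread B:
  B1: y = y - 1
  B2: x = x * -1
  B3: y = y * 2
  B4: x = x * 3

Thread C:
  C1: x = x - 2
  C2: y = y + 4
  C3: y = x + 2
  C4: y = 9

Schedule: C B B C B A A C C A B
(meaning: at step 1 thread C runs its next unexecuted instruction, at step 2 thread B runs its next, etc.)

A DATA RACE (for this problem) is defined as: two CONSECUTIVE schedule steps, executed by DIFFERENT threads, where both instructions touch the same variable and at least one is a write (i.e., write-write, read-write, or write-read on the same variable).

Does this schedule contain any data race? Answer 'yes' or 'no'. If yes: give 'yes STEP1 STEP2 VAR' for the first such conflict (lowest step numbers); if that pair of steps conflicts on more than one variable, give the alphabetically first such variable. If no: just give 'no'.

Answer: yes 4 5 y

Derivation:
Steps 1,2: C(r=x,w=x) vs B(r=y,w=y). No conflict.
Steps 2,3: same thread (B). No race.
Steps 3,4: B(r=x,w=x) vs C(r=y,w=y). No conflict.
Steps 4,5: C(y = y + 4) vs B(y = y * 2). RACE on y (W-W).
Steps 5,6: B(y = y * 2) vs A(x = y). RACE on y (W-R).
Steps 6,7: same thread (A). No race.
Steps 7,8: A(x = x - 2) vs C(y = x + 2). RACE on x (W-R).
Steps 8,9: same thread (C). No race.
Steps 9,10: C(y = 9) vs A(x = y - 1). RACE on y (W-R).
Steps 10,11: A(x = y - 1) vs B(x = x * 3). RACE on x (W-W).
First conflict at steps 4,5.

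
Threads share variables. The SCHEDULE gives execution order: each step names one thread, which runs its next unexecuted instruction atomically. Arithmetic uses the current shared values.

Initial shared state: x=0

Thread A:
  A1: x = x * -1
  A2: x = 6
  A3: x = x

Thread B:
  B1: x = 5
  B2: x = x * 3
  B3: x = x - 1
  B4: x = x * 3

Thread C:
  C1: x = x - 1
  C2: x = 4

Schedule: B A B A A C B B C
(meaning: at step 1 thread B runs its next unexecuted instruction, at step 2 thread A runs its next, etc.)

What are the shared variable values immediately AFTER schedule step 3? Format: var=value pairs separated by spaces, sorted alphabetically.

Step 1: thread B executes B1 (x = 5). Shared: x=5. PCs: A@0 B@1 C@0
Step 2: thread A executes A1 (x = x * -1). Shared: x=-5. PCs: A@1 B@1 C@0
Step 3: thread B executes B2 (x = x * 3). Shared: x=-15. PCs: A@1 B@2 C@0

Answer: x=-15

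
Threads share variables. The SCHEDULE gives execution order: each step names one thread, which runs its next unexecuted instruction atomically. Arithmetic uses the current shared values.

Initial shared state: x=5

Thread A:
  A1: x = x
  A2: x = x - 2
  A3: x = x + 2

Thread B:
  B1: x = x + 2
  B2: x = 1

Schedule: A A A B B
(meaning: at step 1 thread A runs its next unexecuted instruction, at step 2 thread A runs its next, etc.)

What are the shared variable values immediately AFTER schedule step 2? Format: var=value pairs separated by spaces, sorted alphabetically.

Answer: x=3

Derivation:
Step 1: thread A executes A1 (x = x). Shared: x=5. PCs: A@1 B@0
Step 2: thread A executes A2 (x = x - 2). Shared: x=3. PCs: A@2 B@0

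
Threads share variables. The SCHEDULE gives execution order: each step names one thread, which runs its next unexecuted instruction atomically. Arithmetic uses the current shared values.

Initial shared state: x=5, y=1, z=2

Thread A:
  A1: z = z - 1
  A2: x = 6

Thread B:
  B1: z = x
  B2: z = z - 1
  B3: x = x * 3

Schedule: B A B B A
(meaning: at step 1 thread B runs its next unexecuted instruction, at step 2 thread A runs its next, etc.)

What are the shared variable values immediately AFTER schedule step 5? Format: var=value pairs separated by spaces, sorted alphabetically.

Answer: x=6 y=1 z=3

Derivation:
Step 1: thread B executes B1 (z = x). Shared: x=5 y=1 z=5. PCs: A@0 B@1
Step 2: thread A executes A1 (z = z - 1). Shared: x=5 y=1 z=4. PCs: A@1 B@1
Step 3: thread B executes B2 (z = z - 1). Shared: x=5 y=1 z=3. PCs: A@1 B@2
Step 4: thread B executes B3 (x = x * 3). Shared: x=15 y=1 z=3. PCs: A@1 B@3
Step 5: thread A executes A2 (x = 6). Shared: x=6 y=1 z=3. PCs: A@2 B@3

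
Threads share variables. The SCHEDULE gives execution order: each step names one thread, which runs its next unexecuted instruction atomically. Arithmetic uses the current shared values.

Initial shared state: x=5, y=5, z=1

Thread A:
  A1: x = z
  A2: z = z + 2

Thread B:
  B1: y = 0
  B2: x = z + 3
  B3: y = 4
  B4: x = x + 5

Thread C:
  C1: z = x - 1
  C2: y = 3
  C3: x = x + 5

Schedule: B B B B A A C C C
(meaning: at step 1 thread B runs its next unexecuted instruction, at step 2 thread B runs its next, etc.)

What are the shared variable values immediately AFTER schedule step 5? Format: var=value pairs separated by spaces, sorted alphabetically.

Answer: x=1 y=4 z=1

Derivation:
Step 1: thread B executes B1 (y = 0). Shared: x=5 y=0 z=1. PCs: A@0 B@1 C@0
Step 2: thread B executes B2 (x = z + 3). Shared: x=4 y=0 z=1. PCs: A@0 B@2 C@0
Step 3: thread B executes B3 (y = 4). Shared: x=4 y=4 z=1. PCs: A@0 B@3 C@0
Step 4: thread B executes B4 (x = x + 5). Shared: x=9 y=4 z=1. PCs: A@0 B@4 C@0
Step 5: thread A executes A1 (x = z). Shared: x=1 y=4 z=1. PCs: A@1 B@4 C@0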